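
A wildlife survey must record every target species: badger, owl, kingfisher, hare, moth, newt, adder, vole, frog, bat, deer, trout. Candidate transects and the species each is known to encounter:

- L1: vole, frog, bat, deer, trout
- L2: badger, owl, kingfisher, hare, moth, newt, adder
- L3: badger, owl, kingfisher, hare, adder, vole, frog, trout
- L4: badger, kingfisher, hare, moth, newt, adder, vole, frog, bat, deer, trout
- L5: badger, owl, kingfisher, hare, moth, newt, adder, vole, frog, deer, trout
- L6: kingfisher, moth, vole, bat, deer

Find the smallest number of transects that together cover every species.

2

L1, L2 together cover {badger, owl, kingfisher, hare, moth, newt, adder, vole, frog, bat, deer, trout} — every species.
No single transect contains all 12 species, so 2 is optimal.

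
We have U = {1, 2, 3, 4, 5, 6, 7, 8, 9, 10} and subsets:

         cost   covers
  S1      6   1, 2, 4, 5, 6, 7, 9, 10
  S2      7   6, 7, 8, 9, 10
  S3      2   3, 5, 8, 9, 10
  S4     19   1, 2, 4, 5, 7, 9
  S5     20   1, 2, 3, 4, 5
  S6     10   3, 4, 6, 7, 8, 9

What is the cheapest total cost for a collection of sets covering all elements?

S1, S3 cover every element at cost 6 + 2 = 8.
Any cover uses at least 2 sets; among all covering selections none totals below 8.

8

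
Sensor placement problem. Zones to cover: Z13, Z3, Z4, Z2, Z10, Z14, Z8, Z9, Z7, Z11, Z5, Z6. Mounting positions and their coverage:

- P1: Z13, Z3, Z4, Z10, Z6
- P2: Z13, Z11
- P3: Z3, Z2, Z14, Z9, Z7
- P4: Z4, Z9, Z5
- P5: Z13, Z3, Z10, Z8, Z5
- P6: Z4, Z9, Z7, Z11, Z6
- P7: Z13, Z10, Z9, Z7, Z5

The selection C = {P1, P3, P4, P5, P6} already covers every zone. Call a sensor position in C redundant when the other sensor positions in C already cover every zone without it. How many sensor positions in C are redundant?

2

Drop P1: the rest still cover every zone — redundant.
Drop P3: Z2, Z14 uncovered — not redundant.
Drop P4: the rest still cover every zone — redundant.
Drop P5: Z8 uncovered — not redundant.
Drop P6: Z11 uncovered — not redundant.
2 redundant: P1, P4.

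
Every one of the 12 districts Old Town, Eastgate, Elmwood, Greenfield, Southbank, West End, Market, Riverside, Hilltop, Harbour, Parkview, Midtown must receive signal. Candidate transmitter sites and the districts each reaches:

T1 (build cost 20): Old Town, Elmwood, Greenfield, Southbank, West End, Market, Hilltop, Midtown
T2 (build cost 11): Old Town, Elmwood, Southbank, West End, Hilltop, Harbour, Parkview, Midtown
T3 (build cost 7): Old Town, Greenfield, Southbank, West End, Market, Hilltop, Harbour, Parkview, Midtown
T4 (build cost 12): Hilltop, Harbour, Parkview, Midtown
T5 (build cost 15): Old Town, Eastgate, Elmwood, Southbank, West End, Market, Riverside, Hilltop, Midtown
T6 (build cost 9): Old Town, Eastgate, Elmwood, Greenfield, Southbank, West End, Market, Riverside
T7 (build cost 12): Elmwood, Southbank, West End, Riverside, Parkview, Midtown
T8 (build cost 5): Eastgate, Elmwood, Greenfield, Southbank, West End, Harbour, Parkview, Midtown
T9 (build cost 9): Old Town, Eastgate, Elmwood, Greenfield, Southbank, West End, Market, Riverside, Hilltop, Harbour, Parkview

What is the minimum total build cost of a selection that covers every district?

14

T8, T9 cover every district at build cost 5 + 9 = 14.
Any cover uses at least 2 transmitter sites; among all covering selections none totals below 14.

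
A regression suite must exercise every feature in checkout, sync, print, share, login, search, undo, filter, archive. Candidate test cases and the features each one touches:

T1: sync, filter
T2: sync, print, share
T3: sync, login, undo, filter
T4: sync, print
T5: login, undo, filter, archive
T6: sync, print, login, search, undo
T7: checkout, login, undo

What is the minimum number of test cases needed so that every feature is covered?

T2, T5, T6, T7 together cover {checkout, sync, print, share, login, search, undo, filter, archive} — every feature.
No 3 of the 7 test cases cover everything (all 35 triples fall short), so 4 is minimum.

4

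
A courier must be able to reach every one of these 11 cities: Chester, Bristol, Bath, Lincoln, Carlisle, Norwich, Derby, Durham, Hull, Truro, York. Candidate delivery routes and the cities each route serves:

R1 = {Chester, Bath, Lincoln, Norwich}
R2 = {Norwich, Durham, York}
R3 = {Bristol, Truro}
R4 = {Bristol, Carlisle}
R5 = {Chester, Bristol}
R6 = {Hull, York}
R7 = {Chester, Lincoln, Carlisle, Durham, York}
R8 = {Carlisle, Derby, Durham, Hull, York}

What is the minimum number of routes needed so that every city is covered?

3

R1, R3, R8 together cover {Chester, Bristol, Bath, Lincoln, Carlisle, Norwich, Derby, Durham, Hull, Truro, York} — every city.
No 2 of the 8 routes cover everything (all 28 pairs fall short), so 3 is minimum.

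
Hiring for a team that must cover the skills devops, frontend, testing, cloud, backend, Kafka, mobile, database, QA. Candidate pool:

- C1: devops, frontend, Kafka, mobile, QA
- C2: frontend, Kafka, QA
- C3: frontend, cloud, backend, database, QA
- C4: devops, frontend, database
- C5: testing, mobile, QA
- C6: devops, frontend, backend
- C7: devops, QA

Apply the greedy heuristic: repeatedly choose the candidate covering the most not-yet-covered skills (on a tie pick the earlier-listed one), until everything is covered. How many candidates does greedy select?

Pick 1: C1 covers 5 new skills (devops, frontend, Kafka, mobile, QA).
Pick 2: C3 covers 3 new skills (cloud, backend, database).
Pick 3: C5 covers 1 new skills (testing).
Greedy uses 3 candidates.

3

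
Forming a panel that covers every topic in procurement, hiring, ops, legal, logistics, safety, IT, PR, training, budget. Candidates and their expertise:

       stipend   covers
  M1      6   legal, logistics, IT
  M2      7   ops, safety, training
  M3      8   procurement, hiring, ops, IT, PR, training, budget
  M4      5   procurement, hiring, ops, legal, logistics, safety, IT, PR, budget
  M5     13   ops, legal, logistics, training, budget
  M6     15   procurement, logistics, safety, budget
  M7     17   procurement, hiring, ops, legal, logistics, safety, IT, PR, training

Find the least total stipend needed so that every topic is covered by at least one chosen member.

M2, M4 cover every topic at stipend 7 + 5 = 12.
Any cover uses at least 2 members; among all covering selections none totals below 12.

12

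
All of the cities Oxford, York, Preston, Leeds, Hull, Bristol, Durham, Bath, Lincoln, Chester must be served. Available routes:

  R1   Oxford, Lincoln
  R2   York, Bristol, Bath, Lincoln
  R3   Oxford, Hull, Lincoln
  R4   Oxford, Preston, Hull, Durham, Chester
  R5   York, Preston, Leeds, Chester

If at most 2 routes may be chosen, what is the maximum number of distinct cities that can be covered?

9

Choosing R2, R4 covers {Oxford, York, Preston, Hull, Bristol, Durham, Bath, Lincoln, Chester} — 9 cities.
No choice of 2 routes does better; here Leeds is left uncovered.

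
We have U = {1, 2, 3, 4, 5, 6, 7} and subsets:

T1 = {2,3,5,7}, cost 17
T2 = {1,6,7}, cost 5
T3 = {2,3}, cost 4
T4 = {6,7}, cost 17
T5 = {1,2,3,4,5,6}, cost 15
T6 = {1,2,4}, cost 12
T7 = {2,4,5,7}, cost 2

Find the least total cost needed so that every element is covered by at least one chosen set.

T2, T3, T7 cover every element at cost 5 + 4 + 2 = 11.
Any cover uses at least 2 sets; among all covering selections none totals below 11.

11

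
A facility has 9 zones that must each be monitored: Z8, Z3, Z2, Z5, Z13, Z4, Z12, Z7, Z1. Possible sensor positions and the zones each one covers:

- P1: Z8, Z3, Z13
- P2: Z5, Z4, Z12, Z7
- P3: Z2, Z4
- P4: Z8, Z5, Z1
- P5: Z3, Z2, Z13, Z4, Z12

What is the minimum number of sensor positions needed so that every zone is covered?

3

P2, P4, P5 together cover {Z8, Z3, Z2, Z5, Z13, Z4, Z12, Z7, Z1} — every zone.
No 2 of the 5 sensor positions cover everything (all 10 pairs fall short), so 3 is minimum.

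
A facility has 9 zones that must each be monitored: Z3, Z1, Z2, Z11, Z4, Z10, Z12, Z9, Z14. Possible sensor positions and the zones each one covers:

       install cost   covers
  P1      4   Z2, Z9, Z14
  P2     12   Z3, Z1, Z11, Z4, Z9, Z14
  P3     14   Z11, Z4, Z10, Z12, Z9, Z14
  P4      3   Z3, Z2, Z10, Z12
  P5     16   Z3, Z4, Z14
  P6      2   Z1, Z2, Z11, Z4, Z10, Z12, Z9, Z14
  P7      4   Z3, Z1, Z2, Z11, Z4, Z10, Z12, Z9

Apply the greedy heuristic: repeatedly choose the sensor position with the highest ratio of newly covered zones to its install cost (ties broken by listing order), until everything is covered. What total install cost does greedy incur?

Pick 1: P6 adds 8 new (Z1, Z2, Z11, Z4, Z10, Z12, Z9, Z14) at install cost 2 (ratio 8/2).
Pick 2: P4 adds 1 new (Z3) at install cost 3 (ratio 1/3).
Greedy total install cost: 2 + 3 = 5.

5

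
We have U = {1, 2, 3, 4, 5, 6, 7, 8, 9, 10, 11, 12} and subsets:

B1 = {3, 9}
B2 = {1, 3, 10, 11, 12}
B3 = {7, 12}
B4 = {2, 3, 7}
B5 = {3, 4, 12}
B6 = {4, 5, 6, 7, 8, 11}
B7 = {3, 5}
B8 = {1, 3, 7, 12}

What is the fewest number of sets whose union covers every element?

B1, B2, B4, B6 together cover {1, 2, 3, 4, 5, 6, 7, 8, 9, 10, 11, 12} — every element.
No 3 of the 8 sets cover everything (all 56 triples fall short), so 4 is minimum.

4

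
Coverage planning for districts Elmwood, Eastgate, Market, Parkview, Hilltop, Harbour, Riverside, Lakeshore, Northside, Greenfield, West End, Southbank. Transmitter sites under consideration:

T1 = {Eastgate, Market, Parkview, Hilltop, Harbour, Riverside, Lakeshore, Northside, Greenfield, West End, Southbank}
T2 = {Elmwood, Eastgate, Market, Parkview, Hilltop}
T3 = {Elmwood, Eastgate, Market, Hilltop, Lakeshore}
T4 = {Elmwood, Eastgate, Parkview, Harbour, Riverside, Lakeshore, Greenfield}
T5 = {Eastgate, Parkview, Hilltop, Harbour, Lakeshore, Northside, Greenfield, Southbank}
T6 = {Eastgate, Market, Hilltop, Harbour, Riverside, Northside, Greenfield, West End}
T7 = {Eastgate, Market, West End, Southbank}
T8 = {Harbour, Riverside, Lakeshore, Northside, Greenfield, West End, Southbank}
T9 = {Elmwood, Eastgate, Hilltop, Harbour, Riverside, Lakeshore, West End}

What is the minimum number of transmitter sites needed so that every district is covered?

T1, T2 together cover {Elmwood, Eastgate, Market, Parkview, Hilltop, Harbour, Riverside, Lakeshore, Northside, Greenfield, West End, Southbank} — every district.
No single transmitter site contains all 12 districts, so 2 is optimal.

2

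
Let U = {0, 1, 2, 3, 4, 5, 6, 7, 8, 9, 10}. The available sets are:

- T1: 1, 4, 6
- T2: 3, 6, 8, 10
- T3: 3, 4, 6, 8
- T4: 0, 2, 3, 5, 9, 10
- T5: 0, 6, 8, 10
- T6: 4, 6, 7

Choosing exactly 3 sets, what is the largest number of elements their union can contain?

Choosing T1, T2, T4 covers {0, 1, 2, 3, 4, 5, 6, 8, 9, 10} — 10 elements.
No choice of 3 sets does better; here 7 is left uncovered.

10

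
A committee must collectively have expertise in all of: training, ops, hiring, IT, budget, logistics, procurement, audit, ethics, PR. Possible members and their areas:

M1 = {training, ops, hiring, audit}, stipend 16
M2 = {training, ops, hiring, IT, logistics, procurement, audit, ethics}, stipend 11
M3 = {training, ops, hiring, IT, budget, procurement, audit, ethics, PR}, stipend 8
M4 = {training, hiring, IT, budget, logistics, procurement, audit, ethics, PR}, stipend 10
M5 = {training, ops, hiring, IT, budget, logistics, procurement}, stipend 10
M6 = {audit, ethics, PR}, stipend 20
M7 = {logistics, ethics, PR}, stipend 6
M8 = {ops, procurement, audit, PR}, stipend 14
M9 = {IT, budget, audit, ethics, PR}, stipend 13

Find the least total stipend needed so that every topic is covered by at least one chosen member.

14

M3, M7 cover every topic at stipend 8 + 6 = 14.
Any cover uses at least 2 members; among all covering selections none totals below 14.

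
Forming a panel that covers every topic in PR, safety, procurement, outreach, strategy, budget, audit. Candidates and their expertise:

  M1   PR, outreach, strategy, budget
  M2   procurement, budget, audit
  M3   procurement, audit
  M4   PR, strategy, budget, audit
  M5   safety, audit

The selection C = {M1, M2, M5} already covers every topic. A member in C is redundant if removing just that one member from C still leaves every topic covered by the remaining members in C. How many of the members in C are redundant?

0

Drop M1: PR, outreach, strategy uncovered — not redundant.
Drop M2: procurement uncovered — not redundant.
Drop M5: safety uncovered — not redundant.
None of the members in C is redundant.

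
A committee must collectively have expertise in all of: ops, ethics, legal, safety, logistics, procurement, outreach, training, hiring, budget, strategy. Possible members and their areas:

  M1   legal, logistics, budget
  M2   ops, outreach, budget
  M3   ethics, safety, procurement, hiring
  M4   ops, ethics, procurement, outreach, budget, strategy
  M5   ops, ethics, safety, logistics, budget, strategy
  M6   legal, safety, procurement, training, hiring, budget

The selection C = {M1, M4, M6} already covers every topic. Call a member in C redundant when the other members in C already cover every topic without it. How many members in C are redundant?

0

Drop M1: logistics uncovered — not redundant.
Drop M4: ops, ethics, outreach, strategy uncovered — not redundant.
Drop M6: safety, training, hiring uncovered — not redundant.
None of the members in C is redundant.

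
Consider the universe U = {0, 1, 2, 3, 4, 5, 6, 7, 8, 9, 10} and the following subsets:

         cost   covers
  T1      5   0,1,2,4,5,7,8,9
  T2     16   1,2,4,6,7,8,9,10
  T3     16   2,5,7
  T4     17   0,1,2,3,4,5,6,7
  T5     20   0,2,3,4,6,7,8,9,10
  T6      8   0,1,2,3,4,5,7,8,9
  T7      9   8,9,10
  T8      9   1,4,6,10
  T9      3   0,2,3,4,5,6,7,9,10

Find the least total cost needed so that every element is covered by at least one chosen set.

T1, T9 cover every element at cost 5 + 3 = 8.
Any cover uses at least 2 sets; among all covering selections none totals below 8.

8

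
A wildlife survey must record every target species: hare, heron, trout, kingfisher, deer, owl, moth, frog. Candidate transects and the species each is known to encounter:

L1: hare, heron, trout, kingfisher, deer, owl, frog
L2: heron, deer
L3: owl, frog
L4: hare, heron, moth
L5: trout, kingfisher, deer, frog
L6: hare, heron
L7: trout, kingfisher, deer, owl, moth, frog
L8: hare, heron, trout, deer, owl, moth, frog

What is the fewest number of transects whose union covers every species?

2

L1, L4 together cover {hare, heron, trout, kingfisher, deer, owl, moth, frog} — every species.
No single transect contains all 8 species, so 2 is optimal.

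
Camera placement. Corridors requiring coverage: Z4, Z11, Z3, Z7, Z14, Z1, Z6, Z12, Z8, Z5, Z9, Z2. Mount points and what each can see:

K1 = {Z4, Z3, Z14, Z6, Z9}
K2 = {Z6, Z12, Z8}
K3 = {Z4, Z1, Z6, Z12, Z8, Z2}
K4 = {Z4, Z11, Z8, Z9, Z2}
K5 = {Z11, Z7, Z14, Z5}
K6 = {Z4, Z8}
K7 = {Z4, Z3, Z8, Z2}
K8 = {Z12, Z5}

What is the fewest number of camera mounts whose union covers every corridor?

3

K1, K3, K5 together cover {Z4, Z11, Z3, Z7, Z14, Z1, Z6, Z12, Z8, Z5, Z9, Z2} — every corridor.
No 2 of the 8 camera mounts cover everything (all 28 pairs fall short), so 3 is minimum.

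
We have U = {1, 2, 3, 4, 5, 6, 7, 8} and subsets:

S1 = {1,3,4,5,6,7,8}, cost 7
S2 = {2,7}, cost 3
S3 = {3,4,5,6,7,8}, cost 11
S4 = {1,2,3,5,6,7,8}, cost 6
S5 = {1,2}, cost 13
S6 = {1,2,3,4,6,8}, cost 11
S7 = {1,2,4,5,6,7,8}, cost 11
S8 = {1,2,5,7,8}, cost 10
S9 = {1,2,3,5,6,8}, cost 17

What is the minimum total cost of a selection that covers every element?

10

S1, S2 cover every element at cost 7 + 3 = 10.
Any cover uses at least 2 sets; among all covering selections none totals below 10.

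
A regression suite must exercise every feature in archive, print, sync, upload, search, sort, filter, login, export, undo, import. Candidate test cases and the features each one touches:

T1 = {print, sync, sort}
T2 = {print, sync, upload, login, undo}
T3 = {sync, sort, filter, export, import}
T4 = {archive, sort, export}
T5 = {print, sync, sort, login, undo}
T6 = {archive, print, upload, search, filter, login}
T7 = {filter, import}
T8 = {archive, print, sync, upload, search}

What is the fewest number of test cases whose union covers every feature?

T2, T3, T6 together cover {archive, print, sync, upload, search, sort, filter, login, export, undo, import} — every feature.
No 2 of the 8 test cases cover everything (all 28 pairs fall short), so 3 is minimum.

3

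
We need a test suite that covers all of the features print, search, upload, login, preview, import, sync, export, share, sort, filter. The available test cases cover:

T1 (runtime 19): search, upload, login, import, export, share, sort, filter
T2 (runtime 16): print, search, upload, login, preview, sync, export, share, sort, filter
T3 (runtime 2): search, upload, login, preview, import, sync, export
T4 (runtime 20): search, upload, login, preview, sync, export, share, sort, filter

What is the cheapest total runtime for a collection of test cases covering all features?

18

T2, T3 cover every feature at runtime 16 + 2 = 18.
Any cover uses at least 2 test cases; among all covering selections none totals below 18.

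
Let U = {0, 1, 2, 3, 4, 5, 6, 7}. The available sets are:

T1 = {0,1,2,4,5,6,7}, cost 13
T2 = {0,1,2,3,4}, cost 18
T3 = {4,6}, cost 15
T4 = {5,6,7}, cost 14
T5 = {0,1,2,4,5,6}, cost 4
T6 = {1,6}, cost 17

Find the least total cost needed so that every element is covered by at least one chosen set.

31

T1, T2 cover every element at cost 13 + 18 = 31.
Any cover uses at least 2 sets; among all covering selections none totals below 31.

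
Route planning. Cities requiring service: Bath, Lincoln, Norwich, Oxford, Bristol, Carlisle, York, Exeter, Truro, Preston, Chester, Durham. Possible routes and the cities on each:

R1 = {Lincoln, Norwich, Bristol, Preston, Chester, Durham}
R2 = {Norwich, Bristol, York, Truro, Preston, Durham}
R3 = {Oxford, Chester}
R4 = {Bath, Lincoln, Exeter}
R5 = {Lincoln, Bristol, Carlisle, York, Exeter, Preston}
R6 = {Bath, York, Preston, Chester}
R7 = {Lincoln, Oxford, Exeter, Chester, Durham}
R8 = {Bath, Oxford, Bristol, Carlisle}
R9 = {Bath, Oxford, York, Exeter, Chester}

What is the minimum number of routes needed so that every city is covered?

R2, R5, R9 together cover {Bath, Lincoln, Norwich, Oxford, Bristol, Carlisle, York, Exeter, Truro, Preston, Chester, Durham} — every city.
No 2 of the 9 routes cover everything (all 36 pairs fall short), so 3 is minimum.
Greedy (largest uncovered first) would take R1, R9, R2, R5 — 4 routes — but 3 suffice.

3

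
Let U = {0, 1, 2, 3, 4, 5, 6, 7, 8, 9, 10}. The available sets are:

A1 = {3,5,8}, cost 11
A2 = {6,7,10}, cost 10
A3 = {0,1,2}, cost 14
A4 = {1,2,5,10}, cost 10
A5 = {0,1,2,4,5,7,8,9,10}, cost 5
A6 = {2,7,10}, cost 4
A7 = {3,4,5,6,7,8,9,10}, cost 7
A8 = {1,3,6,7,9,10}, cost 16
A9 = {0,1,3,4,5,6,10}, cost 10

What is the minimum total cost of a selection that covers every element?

12

A5, A7 cover every element at cost 5 + 7 = 12.
Any cover uses at least 2 sets; among all covering selections none totals below 12.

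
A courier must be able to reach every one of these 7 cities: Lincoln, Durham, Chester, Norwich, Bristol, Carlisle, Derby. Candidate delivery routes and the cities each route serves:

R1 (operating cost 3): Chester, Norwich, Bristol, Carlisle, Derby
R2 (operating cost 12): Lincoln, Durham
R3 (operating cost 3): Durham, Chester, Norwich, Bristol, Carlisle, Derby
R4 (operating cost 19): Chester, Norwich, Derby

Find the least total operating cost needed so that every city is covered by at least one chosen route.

15

R1, R2 cover every city at operating cost 3 + 12 = 15.
Any cover uses at least 2 routes; among all covering selections none totals below 15.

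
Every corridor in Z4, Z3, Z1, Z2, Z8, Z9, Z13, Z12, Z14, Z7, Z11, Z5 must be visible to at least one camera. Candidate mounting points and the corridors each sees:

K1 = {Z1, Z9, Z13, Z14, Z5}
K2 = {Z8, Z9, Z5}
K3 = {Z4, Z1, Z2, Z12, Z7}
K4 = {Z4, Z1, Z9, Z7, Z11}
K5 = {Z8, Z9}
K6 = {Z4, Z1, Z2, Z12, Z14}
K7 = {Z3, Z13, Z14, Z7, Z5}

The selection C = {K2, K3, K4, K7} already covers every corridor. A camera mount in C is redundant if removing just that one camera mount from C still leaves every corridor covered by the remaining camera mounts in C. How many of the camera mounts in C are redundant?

Drop K2: Z8 uncovered — not redundant.
Drop K3: Z2, Z12 uncovered — not redundant.
Drop K4: Z11 uncovered — not redundant.
Drop K7: Z3, Z13, Z14 uncovered — not redundant.
None of the camera mounts in C is redundant.

0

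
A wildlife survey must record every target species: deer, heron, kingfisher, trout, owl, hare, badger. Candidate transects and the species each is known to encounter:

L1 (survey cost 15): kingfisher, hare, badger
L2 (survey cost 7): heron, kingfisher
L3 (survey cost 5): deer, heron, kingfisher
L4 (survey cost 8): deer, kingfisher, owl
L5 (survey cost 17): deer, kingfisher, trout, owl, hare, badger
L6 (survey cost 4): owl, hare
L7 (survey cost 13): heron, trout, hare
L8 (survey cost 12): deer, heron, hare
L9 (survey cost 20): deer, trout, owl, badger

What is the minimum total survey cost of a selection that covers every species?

L3, L5 cover every species at survey cost 5 + 17 = 22.
Any cover uses at least 2 transects; among all covering selections none totals below 22.
Greedy by coverage-per-survey cost would pick L3, L6, L5 for 26 — worse than the optimum 22.

22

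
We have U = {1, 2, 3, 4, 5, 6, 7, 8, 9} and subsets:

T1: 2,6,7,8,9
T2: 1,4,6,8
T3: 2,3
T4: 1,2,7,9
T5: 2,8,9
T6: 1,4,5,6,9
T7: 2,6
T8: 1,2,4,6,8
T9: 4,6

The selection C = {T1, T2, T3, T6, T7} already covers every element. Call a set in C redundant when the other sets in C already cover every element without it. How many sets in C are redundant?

Drop T1: 7 uncovered — not redundant.
Drop T2: the rest still cover every element — redundant.
Drop T3: 3 uncovered — not redundant.
Drop T6: 5 uncovered — not redundant.
Drop T7: the rest still cover every element — redundant.
2 redundant: T2, T7.

2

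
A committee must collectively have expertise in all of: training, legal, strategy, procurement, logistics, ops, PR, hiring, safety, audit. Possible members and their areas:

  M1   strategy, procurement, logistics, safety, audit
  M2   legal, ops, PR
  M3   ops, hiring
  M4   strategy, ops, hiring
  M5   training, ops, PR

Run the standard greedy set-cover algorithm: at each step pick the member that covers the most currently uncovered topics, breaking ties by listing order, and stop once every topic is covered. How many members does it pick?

4

Pick 1: M1 covers 5 new topics (strategy, procurement, logistics, safety, audit).
Pick 2: M2 covers 3 new topics (legal, ops, PR).
Pick 3: M3 covers 1 new topics (hiring).
Pick 4: M5 covers 1 new topics (training).
Greedy uses 4 members.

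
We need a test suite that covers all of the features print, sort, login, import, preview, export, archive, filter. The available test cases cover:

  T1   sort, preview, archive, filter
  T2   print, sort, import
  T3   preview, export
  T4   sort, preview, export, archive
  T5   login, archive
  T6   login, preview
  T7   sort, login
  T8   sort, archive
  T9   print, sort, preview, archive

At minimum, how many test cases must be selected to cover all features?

4

T1, T2, T3, T5 together cover {print, sort, login, import, preview, export, archive, filter} — every feature.
No 3 of the 9 test cases cover everything (all 84 triples fall short), so 4 is minimum.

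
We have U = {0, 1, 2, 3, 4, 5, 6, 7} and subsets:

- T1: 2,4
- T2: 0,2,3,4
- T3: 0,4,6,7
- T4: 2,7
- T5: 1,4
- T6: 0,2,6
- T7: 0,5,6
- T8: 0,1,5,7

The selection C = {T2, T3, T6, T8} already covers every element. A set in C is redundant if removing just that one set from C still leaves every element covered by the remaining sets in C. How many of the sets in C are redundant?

2

Drop T2: 3 uncovered — not redundant.
Drop T3: the rest still cover every element — redundant.
Drop T6: the rest still cover every element — redundant.
Drop T8: 1, 5 uncovered — not redundant.
2 redundant: T3, T6.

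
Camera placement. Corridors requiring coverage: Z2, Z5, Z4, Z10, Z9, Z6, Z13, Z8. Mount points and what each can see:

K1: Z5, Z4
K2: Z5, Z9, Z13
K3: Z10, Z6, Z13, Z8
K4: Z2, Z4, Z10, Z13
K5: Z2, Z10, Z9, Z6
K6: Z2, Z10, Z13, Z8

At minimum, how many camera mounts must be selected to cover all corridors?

3

K1, K3, K5 together cover {Z2, Z5, Z4, Z10, Z9, Z6, Z13, Z8} — every corridor.
No 2 of the 6 camera mounts cover everything (all 15 pairs fall short), so 3 is minimum.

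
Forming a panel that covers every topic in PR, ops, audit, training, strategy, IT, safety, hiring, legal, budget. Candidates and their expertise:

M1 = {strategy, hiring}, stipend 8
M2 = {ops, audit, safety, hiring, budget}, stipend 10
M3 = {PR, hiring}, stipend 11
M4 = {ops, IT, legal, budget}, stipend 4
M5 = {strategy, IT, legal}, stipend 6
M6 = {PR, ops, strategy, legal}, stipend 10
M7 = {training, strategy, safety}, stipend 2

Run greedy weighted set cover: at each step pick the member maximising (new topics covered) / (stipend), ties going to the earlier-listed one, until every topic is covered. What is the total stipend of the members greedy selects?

26

Pick 1: M7 adds 3 new (training, strategy, safety) at stipend 2 (ratio 3/2).
Pick 2: M4 adds 4 new (ops, IT, legal, budget) at stipend 4 (ratio 4/4).
Pick 3: M2 adds 2 new (audit, hiring) at stipend 10 (ratio 2/10).
Pick 4: M6 adds 1 new (PR) at stipend 10 (ratio 1/10).
Greedy total stipend: 2 + 4 + 10 + 10 = 26.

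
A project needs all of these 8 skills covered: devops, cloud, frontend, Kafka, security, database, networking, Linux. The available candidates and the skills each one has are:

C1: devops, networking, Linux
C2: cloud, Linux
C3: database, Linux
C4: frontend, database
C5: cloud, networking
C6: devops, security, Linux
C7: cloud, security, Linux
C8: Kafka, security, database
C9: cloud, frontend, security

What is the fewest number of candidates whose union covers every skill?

C1, C8, C9 together cover {devops, cloud, frontend, Kafka, security, database, networking, Linux} — every skill.
No 2 of the 9 candidates cover everything (all 36 pairs fall short), so 3 is minimum.

3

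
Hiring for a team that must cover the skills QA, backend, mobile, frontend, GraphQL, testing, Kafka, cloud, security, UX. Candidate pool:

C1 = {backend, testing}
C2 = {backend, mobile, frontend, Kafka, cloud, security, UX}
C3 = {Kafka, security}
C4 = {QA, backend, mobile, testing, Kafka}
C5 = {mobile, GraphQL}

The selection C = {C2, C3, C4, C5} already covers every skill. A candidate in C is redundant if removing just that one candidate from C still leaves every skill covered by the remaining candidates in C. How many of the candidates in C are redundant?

Drop C2: frontend, cloud, UX uncovered — not redundant.
Drop C3: the rest still cover every skill — redundant.
Drop C4: QA, testing uncovered — not redundant.
Drop C5: GraphQL uncovered — not redundant.
1 redundant: C3.

1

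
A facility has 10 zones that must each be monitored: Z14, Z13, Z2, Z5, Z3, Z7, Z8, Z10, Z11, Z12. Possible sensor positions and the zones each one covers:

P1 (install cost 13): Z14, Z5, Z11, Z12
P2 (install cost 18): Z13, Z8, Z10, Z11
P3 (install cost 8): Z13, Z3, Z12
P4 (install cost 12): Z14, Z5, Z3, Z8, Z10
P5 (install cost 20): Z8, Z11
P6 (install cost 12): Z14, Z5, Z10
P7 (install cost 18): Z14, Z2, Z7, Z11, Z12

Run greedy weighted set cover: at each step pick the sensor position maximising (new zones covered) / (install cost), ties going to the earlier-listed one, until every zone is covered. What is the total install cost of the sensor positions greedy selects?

38

Pick 1: P4 adds 5 new (Z14, Z5, Z3, Z8, Z10) at install cost 12 (ratio 5/12).
Pick 2: P3 adds 2 new (Z13, Z12) at install cost 8 (ratio 2/8).
Pick 3: P7 adds 3 new (Z2, Z7, Z11) at install cost 18 (ratio 3/18).
Greedy total install cost: 12 + 8 + 18 = 38.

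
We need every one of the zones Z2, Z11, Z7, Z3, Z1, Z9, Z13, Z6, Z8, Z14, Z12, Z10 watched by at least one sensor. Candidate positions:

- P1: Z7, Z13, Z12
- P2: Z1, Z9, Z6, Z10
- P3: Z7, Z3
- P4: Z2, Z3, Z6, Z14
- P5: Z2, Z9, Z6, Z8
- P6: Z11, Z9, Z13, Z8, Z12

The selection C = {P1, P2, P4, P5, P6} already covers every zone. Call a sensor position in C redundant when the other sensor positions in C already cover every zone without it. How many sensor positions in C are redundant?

1

Drop P1: Z7 uncovered — not redundant.
Drop P2: Z1, Z10 uncovered — not redundant.
Drop P4: Z3, Z14 uncovered — not redundant.
Drop P5: the rest still cover every zone — redundant.
Drop P6: Z11 uncovered — not redundant.
1 redundant: P5.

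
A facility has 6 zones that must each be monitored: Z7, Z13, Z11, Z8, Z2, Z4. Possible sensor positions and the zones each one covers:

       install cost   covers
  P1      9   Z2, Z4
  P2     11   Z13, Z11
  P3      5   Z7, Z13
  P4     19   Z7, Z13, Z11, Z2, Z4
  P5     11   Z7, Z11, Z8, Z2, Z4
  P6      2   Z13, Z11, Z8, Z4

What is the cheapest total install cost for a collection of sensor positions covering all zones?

13

P5, P6 cover every zone at install cost 11 + 2 = 13.
Any cover uses at least 2 sensor positions; among all covering selections none totals below 13.
Greedy by coverage-per-install cost would pick P6, P3, P1 for 16 — worse than the optimum 13.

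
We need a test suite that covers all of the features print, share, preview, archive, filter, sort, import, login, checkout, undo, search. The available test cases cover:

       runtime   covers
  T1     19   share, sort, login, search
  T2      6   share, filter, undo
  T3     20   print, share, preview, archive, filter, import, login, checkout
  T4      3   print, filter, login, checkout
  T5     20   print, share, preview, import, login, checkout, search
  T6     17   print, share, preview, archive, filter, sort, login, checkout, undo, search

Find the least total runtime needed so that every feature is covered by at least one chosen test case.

37

T3, T6 cover every feature at runtime 20 + 17 = 37.
Any cover uses at least 2 test cases; among all covering selections none totals below 37.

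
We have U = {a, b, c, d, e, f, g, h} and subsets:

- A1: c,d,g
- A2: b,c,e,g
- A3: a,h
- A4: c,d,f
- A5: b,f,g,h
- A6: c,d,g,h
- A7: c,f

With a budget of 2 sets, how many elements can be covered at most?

6

Choosing A1, A5 covers {b, c, d, f, g, h} — 6 elements.
No choice of 2 sets does better; here a, e are left uncovered.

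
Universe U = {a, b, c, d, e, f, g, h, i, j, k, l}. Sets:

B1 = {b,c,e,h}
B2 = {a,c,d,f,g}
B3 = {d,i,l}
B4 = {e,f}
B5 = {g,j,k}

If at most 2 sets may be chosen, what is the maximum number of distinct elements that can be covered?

Choosing B1, B2 covers {a, b, c, d, e, f, g, h} — 8 elements.
No choice of 2 sets does better; here i, j, k, l are left uncovered.

8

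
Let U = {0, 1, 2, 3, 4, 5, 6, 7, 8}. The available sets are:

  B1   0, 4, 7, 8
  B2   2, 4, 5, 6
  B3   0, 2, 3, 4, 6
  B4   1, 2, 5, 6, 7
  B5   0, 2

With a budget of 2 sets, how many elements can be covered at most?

8

Choosing B1, B4 covers {0, 1, 2, 4, 5, 6, 7, 8} — 8 elements.
No choice of 2 sets does better; here 3 is left uncovered.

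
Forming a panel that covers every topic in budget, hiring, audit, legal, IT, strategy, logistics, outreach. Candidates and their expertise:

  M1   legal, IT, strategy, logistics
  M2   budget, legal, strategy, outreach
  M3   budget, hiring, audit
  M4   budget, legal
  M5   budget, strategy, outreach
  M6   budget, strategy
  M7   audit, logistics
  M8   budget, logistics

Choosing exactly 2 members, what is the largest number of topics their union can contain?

Choosing M1, M3 covers {budget, hiring, audit, legal, IT, strategy, logistics} — 7 topics.
No choice of 2 members does better; here outreach is left uncovered.

7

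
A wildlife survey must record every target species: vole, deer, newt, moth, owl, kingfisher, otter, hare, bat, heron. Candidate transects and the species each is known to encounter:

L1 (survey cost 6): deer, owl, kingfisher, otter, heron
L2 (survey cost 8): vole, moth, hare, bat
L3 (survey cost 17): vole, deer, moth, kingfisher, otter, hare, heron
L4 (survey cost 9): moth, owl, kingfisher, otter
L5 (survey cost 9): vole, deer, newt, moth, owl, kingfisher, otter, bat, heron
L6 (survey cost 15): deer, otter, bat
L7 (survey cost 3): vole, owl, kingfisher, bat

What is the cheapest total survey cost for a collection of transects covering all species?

L2, L5 cover every species at survey cost 8 + 9 = 17.
Any cover uses at least 2 transects; among all covering selections none totals below 17.

17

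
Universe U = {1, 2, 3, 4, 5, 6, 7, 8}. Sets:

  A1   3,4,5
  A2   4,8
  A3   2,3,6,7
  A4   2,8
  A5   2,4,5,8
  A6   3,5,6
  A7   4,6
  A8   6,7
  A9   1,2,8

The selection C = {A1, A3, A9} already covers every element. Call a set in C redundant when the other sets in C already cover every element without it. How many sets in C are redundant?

0

Drop A1: 4, 5 uncovered — not redundant.
Drop A3: 6, 7 uncovered — not redundant.
Drop A9: 1, 8 uncovered — not redundant.
None of the sets in C is redundant.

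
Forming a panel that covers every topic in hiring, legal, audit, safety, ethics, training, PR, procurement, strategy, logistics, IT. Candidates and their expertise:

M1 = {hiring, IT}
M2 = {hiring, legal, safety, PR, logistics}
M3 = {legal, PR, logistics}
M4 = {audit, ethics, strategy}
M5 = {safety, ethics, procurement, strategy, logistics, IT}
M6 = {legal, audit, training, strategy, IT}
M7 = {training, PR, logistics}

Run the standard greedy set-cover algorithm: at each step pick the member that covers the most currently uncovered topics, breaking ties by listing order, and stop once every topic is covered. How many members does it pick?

Pick 1: M5 covers 6 new topics (safety, ethics, procurement, strategy, logistics, IT).
Pick 2: M2 covers 3 new topics (hiring, legal, PR).
Pick 3: M6 covers 2 new topics (audit, training).
Greedy uses 3 members.

3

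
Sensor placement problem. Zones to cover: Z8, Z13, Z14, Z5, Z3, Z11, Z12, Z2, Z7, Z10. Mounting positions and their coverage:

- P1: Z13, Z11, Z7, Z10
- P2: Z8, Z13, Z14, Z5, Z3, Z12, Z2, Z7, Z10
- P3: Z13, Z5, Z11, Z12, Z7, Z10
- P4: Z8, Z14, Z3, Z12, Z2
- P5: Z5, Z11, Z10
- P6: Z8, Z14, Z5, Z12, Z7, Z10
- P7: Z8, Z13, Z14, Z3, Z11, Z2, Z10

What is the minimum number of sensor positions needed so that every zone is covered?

P1, P2 together cover {Z8, Z13, Z14, Z5, Z3, Z11, Z12, Z2, Z7, Z10} — every zone.
No single sensor position contains all 10 zones, so 2 is optimal.

2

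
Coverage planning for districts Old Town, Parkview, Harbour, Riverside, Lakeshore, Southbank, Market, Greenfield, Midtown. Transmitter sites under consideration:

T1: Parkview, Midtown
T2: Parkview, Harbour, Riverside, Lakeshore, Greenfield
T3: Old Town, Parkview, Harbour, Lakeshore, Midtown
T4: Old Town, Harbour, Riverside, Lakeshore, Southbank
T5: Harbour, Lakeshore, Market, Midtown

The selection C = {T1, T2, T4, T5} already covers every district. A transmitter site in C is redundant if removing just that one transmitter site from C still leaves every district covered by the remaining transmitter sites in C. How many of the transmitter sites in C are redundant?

Drop T1: the rest still cover every district — redundant.
Drop T2: Greenfield uncovered — not redundant.
Drop T4: Old Town, Southbank uncovered — not redundant.
Drop T5: Market uncovered — not redundant.
1 redundant: T1.

1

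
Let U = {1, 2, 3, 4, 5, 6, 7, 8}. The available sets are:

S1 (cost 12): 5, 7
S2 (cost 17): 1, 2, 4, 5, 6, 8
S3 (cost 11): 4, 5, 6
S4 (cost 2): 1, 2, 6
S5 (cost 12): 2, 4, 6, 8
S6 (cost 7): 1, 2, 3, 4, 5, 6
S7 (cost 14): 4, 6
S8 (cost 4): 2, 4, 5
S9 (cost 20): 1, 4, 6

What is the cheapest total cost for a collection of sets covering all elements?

31

S1, S5, S6 cover every element at cost 12 + 12 + 7 = 31.
Any cover uses at least 3 sets; among all covering selections none totals below 31.
Greedy by coverage-per-cost would pick S4, S8, S6, S1, S5 for 37 — worse than the optimum 31.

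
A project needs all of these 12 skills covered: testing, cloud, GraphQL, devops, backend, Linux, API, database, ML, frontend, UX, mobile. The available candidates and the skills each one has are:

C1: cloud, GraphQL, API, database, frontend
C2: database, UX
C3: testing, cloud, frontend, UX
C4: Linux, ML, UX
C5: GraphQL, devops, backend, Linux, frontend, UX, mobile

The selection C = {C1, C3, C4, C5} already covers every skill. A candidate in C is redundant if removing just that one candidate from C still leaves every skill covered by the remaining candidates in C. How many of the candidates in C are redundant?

Drop C1: API, database uncovered — not redundant.
Drop C3: testing uncovered — not redundant.
Drop C4: ML uncovered — not redundant.
Drop C5: devops, backend, mobile uncovered — not redundant.
None of the candidates in C is redundant.

0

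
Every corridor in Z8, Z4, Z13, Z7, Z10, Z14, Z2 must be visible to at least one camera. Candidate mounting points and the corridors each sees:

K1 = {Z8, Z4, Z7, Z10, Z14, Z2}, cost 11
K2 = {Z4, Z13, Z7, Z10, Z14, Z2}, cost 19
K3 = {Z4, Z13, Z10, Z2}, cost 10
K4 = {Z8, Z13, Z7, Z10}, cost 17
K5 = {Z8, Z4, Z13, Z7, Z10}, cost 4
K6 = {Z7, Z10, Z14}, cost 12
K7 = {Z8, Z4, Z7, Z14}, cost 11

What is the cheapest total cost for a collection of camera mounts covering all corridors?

15

K1, K5 cover every corridor at cost 11 + 4 = 15.
Any cover uses at least 2 camera mounts; among all covering selections none totals below 15.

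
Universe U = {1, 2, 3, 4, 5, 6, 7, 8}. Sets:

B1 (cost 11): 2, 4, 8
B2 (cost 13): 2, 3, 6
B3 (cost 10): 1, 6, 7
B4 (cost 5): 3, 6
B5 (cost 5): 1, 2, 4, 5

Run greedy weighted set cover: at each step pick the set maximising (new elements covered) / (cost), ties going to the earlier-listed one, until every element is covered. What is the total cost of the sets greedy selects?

31

Pick 1: B5 adds 4 new (1, 2, 4, 5) at cost 5 (ratio 4/5).
Pick 2: B4 adds 2 new (3, 6) at cost 5 (ratio 2/5).
Pick 3: B3 adds 1 new (7) at cost 10 (ratio 1/10).
Pick 4: B1 adds 1 new (8) at cost 11 (ratio 1/11).
Greedy total cost: 5 + 5 + 10 + 11 = 31.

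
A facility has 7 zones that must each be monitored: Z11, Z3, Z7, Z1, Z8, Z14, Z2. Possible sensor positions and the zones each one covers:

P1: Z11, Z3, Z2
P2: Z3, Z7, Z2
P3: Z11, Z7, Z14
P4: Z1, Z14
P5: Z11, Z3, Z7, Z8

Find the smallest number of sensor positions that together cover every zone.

3

P1, P4, P5 together cover {Z11, Z3, Z7, Z1, Z8, Z14, Z2} — every zone.
No 2 of the 5 sensor positions cover everything (all 10 pairs fall short), so 3 is minimum.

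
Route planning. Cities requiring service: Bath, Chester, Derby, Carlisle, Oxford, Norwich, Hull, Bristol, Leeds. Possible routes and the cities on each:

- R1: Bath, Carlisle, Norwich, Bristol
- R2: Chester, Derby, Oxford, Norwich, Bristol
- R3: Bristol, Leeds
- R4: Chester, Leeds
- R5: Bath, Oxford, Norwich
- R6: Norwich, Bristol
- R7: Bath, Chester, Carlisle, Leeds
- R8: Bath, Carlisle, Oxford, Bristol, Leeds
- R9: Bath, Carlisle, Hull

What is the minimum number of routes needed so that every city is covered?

R2, R3, R9 together cover {Bath, Chester, Derby, Carlisle, Oxford, Norwich, Hull, Bristol, Leeds} — every city.
No 2 of the 9 routes cover everything (all 36 pairs fall short), so 3 is minimum.

3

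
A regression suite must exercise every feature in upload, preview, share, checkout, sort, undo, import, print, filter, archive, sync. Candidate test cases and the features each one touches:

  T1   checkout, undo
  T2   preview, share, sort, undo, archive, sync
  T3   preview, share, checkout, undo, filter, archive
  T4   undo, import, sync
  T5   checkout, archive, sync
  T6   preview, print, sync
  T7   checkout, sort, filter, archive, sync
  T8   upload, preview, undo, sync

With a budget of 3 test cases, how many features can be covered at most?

9

Choosing T2, T3, T4 covers {preview, share, checkout, sort, undo, import, filter, archive, sync} — 9 features.
No choice of 3 test cases does better; here upload, print are left uncovered.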